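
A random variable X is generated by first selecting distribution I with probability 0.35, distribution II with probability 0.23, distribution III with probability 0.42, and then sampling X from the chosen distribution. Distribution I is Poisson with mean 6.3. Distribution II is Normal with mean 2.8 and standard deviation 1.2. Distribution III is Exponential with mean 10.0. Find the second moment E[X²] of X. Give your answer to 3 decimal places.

102.231

For each component E[X²] = Var + (mean)², giving I: 45.99; II: 9.28; III: 200.
Overall E[X²] = 0.35·45.99 + 0.23·9.28 + 0.42·200 = 102.231.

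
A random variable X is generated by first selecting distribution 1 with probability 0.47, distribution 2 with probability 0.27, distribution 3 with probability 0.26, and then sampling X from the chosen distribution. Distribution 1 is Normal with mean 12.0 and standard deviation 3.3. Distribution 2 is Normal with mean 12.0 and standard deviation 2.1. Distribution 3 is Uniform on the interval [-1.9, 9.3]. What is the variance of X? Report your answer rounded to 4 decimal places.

Per component, 1: μ=12, E[X²]=154.89; 2: μ=12, E[X²]=148.41; 3: μ=3.7, E[X²]=24.1433.
E[X] = 0.47·12 + 0.27·12 + 0.26·3.7 = 9.842.
E[X²] = 0.47·154.89 + 0.27·148.41 + 0.26·24.1433 = 119.146.
Var(X) = E[X²] − (E[X])² = 119.146 − 96.865 = 22.2813.

22.2813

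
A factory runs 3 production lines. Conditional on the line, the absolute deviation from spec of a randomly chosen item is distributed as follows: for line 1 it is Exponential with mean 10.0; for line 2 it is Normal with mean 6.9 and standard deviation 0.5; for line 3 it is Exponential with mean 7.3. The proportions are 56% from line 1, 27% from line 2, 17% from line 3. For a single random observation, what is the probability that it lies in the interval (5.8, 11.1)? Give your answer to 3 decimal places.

0.435

Conditional on each line, P(5.8 < X < 11.1): 1: 0.230339; 2: 0.986097; 3: 0.233206.
By total probability, P(5.8 < X < 11.1) = 0.56·0.230339 + 0.27·0.986097 + 0.17·0.233206 = 0.434881.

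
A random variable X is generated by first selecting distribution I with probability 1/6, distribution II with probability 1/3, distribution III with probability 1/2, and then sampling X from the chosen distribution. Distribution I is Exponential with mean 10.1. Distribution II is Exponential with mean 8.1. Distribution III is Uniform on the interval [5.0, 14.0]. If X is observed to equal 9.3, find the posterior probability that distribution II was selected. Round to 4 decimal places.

Likelihoods f(9.3 | ·): I: 0.0394261; II: 0.0391634; III: 0.111111.
Posterior ∝ prior × likelihood. Numerator for II: 0.333333·0.0391634 = 0.0130545.
Normalizing constant: 0.166667·0.0394261 + 0.333333·0.0391634 + 0.5·0.111111 = 0.075181.
P(II | observation) = 0.0130545 / 0.075181 = 0.17364.

0.1736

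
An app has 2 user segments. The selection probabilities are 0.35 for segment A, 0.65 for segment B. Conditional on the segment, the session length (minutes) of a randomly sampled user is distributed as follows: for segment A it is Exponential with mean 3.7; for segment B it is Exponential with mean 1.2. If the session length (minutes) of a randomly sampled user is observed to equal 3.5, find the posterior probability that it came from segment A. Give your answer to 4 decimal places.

0.5562

Likelihoods f(3.5 | ·): A: 0.104949; B: 0.0450948.
Posterior ∝ prior × likelihood. Numerator for A: 0.35·0.104949 = 0.0367322.
Normalizing constant: 0.35·0.104949 + 0.65·0.0450948 = 0.0660438.
P(A | observation) = 0.0367322 / 0.0660438 = 0.556179.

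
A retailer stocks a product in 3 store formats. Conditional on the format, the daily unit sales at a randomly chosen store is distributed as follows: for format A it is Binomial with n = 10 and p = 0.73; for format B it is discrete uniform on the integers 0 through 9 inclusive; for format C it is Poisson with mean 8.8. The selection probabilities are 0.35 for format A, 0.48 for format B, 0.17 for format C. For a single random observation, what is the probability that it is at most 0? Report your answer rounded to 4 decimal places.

0.0480

Conditional on each format, P(X ≤ 0): A: 2.05891e-06; B: 0.1; C: 0.000150733.
By total probability, P(X ≤ 0) = 0.35·2.05891e-06 + 0.48·0.1 + 0.17·0.000150733 = 0.0480263.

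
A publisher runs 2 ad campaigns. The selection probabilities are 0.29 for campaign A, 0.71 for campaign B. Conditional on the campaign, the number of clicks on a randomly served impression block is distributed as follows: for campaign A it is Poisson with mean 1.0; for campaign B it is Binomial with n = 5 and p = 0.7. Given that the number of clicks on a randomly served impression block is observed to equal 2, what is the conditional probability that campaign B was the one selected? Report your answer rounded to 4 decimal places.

0.6378

Likelihoods P(X=2 | ·): A: 0.18394; B: 0.1323.
Posterior ∝ prior × likelihood. Numerator for B: 0.71·0.1323 = 0.093933.
Normalizing constant: 0.29·0.18394 + 0.71·0.1323 = 0.147276.
P(B | observation) = 0.093933 / 0.147276 = 0.637805.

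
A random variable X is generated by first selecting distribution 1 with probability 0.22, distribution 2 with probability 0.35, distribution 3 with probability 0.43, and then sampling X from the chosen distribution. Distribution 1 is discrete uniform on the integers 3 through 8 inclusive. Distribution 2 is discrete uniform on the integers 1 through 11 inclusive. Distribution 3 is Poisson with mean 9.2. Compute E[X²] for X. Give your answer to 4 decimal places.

63.7479

For each component E[X²] = Var + (mean)², giving 1: 33.1667; 2: 46; 3: 93.84.
Overall E[X²] = 0.22·33.1667 + 0.35·46 + 0.43·93.84 = 63.7479.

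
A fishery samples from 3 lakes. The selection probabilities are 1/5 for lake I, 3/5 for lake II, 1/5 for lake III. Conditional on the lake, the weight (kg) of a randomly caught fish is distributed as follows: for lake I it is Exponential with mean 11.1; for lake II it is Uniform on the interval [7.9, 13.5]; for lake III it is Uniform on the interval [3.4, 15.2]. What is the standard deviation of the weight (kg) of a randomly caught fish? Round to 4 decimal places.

5.3772

Per component, I: μ=11.1, E[X²]=246.42; II: μ=10.7, E[X²]=117.103; III: μ=9.3, E[X²]=98.0933.
E[X] = 0.2·11.1 + 0.6·10.7 + 0.2·9.3 = 10.5.
E[X²] = 0.2·246.42 + 0.6·117.103 + 0.2·98.0933 = 139.165.
Var(X) = E[X²] − (E[X])² = 139.165 − 110.25 = 28.9147.
SD(X) = √28.9147 = 5.37724.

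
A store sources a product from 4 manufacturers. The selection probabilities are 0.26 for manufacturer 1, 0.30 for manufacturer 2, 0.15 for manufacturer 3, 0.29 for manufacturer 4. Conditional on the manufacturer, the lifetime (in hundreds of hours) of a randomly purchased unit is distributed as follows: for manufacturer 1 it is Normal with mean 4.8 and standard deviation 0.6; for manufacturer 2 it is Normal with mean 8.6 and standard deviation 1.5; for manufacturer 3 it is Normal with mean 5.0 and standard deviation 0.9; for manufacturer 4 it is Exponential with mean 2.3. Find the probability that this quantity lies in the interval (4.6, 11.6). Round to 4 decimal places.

0.5941

Conditional on each manufacturer, P(4.6 < X < 11.6): 1: 0.630559; 2: 0.973419; 3: 0.671639; 4: 0.128884.
By total probability, P(4.6 < X < 11.6) = 0.26·0.630559 + 0.3·0.973419 + 0.15·0.671639 + 0.29·0.128884 = 0.594093.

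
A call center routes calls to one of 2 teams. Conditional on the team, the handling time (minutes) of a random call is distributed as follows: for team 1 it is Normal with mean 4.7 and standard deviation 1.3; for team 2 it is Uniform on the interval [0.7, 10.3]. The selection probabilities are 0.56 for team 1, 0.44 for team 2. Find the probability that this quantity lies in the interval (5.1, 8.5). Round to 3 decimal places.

0.367

Conditional on each team, P(5.1 < X < 8.5): 1: 0.377425; 2: 0.354167.
By total probability, P(5.1 < X < 8.5) = 0.56·0.377425 + 0.44·0.354167 = 0.367191.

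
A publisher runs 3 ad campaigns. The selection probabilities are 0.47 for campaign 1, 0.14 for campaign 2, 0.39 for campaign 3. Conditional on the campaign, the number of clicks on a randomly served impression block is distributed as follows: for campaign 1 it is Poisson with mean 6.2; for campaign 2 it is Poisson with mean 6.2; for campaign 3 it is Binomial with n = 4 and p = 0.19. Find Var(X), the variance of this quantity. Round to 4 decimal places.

11.0624

Per component, 1: μ=6.2, E[X²]=44.64; 2: μ=6.2, E[X²]=44.64; 3: μ=0.76, E[X²]=1.1932.
E[X] = 0.47·6.2 + 0.14·6.2 + 0.39·0.76 = 4.0784.
E[X²] = 0.47·44.64 + 0.14·44.64 + 0.39·1.1932 = 27.6957.
Var(X) = E[X²] − (E[X])² = 27.6957 − 16.6333 = 11.0624.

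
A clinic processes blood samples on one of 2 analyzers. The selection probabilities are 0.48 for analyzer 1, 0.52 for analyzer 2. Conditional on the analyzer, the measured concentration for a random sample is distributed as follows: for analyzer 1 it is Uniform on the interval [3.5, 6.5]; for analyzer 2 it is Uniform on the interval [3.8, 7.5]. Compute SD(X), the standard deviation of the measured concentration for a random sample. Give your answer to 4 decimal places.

Per component, 1: μ=5, E[X²]=25.75; 2: μ=5.65, E[X²]=33.0633.
E[X] = 0.48·5 + 0.52·5.65 = 5.338.
E[X²] = 0.48·25.75 + 0.52·33.0633 = 29.5529.
Var(X) = E[X²] − (E[X])² = 29.5529 − 28.4942 = 1.05869.
SD(X) = √1.05869 = 1.02893.

1.0289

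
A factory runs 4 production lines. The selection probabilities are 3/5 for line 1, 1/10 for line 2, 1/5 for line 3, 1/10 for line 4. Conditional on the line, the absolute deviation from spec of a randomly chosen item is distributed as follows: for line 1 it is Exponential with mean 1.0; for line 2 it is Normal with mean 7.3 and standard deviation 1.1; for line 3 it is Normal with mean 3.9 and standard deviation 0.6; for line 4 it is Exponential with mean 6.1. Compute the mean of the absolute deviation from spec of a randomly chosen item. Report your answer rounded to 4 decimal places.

Component means — 1: 1; 2: 7.3; 3: 3.9; 4: 6.1.
E[X] = 0.6·1 + 0.1·7.3 + 0.2·3.9 + 0.1·6.1 = 2.72.

2.7200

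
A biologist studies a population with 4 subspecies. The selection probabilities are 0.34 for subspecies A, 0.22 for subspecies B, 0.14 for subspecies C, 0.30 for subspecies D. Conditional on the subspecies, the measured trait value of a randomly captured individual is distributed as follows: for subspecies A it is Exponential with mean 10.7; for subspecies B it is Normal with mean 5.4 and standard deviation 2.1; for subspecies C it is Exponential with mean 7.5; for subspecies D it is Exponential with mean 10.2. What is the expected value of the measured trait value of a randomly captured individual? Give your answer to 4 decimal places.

Component means — A: 10.7; B: 5.4; C: 7.5; D: 10.2.
E[X] = 0.34·10.7 + 0.22·5.4 + 0.14·7.5 + 0.3·10.2 = 8.936.

8.9360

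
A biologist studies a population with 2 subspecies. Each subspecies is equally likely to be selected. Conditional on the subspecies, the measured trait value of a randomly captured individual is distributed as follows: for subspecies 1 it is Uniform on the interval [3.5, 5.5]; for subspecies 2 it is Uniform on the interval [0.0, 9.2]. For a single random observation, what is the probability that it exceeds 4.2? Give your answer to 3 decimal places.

0.597

Conditional on each subspecies, P(X > 4.2): 1: 0.65; 2: 0.543478.
By total probability, P(X > 4.2) = 0.5·0.65 + 0.5·0.543478 = 0.596739.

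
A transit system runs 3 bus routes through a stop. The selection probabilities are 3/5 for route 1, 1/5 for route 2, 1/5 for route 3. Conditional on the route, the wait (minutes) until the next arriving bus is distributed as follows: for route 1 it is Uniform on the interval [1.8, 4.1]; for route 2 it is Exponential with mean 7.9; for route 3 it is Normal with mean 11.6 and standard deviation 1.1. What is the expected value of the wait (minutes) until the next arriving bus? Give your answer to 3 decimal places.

Component means — 1: 2.95; 2: 7.9; 3: 11.6.
E[X] = 0.6·2.95 + 0.2·7.9 + 0.2·11.6 = 5.67.

5.670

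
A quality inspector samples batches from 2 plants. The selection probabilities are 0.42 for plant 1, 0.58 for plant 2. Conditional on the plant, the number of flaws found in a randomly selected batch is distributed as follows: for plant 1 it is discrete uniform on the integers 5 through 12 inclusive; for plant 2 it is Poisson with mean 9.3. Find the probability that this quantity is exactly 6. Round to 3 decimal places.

Conditional on each plant, P(X = 6): 1: 0.125; 2: 0.0821536.
By total probability, P(X = 6) = 0.42·0.125 + 0.58·0.0821536 = 0.100149.

0.100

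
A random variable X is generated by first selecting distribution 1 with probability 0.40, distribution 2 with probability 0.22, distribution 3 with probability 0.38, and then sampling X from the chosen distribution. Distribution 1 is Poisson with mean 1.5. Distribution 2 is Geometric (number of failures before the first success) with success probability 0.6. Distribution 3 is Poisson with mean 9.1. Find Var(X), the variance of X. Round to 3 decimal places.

Per component, 1: μ=1.5, E[X²]=3.75; 2: μ=0.666667, E[X²]=1.55556; 3: μ=9.1, E[X²]=91.91.
E[X] = 0.4·1.5 + 0.22·0.666667 + 0.38·9.1 = 4.20467.
E[X²] = 0.4·3.75 + 0.22·1.55556 + 0.38·91.91 = 36.768.
Var(X) = E[X²] − (E[X])² = 36.768 − 17.6792 = 19.0888.

19.089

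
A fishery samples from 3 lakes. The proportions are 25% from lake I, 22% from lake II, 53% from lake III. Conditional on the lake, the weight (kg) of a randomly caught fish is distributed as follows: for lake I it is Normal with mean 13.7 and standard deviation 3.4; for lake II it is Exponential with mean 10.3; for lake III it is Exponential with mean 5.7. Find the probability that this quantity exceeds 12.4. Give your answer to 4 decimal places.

0.2884

Conditional on each lake, P(X > 12.4): I: 0.6489; II: 0.300027; III: 0.113558.
By total probability, P(X > 12.4) = 0.25·0.6489 + 0.22·0.300027 + 0.53·0.113558 = 0.288417.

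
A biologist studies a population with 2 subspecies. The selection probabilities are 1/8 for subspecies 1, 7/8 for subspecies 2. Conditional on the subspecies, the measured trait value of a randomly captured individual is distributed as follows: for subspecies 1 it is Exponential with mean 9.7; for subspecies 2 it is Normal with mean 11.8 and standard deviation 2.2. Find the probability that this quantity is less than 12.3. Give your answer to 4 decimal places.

0.6060

Conditional on each subspecies, P(X < 12.3): 1: 0.718618; 2: 0.589894.
By total probability, P(X < 12.3) = 0.125·0.718618 + 0.875·0.589894 = 0.605985.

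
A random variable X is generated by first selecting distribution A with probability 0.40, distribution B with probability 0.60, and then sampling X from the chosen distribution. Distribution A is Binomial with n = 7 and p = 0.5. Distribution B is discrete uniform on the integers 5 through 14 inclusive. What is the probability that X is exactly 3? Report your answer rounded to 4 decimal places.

Conditional on each component, P(X = 3): A: 0.273438; B: 0.
By total probability, P(X = 3) = 0.4·0.273438 + 0.6·0 = 0.109375.

0.1094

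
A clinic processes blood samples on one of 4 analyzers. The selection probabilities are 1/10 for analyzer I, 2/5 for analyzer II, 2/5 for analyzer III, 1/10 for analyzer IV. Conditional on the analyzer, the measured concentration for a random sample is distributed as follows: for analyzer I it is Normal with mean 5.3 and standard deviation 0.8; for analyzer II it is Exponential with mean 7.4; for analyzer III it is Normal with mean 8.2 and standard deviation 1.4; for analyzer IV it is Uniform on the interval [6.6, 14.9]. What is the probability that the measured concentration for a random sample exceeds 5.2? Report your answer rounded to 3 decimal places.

Conditional on each analyzer, P(X > 5.2): I: 0.549738; II: 0.495245; III: 0.983938; IV: 1.
By total probability, P(X > 5.2) = 0.1·0.549738 + 0.4·0.495245 + 0.4·0.983938 + 0.1·1 = 0.746647.

0.747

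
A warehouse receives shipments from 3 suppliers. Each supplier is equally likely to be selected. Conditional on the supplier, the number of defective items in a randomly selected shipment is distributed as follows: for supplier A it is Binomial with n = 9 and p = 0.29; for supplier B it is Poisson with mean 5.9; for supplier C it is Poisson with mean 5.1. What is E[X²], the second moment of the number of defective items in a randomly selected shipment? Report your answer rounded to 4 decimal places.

26.8284

For each component E[X²] = Var + (mean)², giving A: 8.6652; B: 40.71; C: 31.11.
Overall E[X²] = 0.333333·8.6652 + 0.333333·40.71 + 0.333333·31.11 = 26.8284.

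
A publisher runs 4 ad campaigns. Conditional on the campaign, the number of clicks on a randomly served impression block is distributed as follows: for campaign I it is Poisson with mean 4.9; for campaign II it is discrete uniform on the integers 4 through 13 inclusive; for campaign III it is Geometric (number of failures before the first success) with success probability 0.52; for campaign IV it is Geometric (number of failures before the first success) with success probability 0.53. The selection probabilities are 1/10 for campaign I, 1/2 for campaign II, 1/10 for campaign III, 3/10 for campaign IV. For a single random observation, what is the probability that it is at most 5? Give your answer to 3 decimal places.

Conditional on each campaign, P(X ≤ 5): I: 0.633501; II: 0.2; III: 0.987769; IV: 0.989221.
By total probability, P(X ≤ 5) = 0.1·0.633501 + 0.5·0.2 + 0.1·0.987769 + 0.3·0.989221 = 0.558893.

0.559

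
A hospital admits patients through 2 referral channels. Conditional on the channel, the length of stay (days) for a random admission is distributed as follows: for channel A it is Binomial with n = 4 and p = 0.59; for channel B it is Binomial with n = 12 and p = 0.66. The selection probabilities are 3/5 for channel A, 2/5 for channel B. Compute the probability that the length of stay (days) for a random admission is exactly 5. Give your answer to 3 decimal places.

Conditional on each channel, P(X = 5): A: 0; B: 0.0520951.
By total probability, P(X = 5) = 0.6·0 + 0.4·0.0520951 = 0.0208381.

0.021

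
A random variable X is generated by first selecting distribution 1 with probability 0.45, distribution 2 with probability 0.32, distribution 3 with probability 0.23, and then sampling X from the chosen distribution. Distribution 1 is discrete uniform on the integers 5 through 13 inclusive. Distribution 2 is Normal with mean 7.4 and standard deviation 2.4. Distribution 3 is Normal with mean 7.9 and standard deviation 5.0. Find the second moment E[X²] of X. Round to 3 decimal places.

For each component E[X²] = Var + (mean)², giving 1: 87.6667; 2: 60.52; 3: 87.41.
Overall E[X²] = 0.45·87.6667 + 0.32·60.52 + 0.23·87.41 = 78.9207.

78.921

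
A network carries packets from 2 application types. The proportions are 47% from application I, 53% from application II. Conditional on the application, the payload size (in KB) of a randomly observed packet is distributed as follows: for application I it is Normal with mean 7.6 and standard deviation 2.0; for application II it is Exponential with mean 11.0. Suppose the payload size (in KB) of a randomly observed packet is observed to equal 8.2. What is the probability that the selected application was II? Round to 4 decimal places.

Likelihoods f(8.2 | ·): I: 0.190694; II: 0.0431381.
Posterior ∝ prior × likelihood. Numerator for II: 0.53·0.0431381 = 0.0228632.
Normalizing constant: 0.47·0.190694 + 0.53·0.0431381 = 0.112489.
P(II | observation) = 0.0228632 / 0.112489 = 0.203247.

0.2032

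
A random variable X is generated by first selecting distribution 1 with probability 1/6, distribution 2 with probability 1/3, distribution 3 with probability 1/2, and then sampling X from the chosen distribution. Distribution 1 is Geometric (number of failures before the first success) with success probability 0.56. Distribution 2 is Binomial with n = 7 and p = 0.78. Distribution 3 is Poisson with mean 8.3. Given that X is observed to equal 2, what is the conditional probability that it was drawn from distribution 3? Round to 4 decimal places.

Likelihoods P(X=2 | ·): 1: 0.108416; 2: 0.00658449; 3: 0.00856016.
Posterior ∝ prior × likelihood. Numerator for 3: 0.5·0.00856016 = 0.00428008.
Normalizing constant: 0.166667·0.108416 + 0.333333·0.00658449 + 0.5·0.00856016 = 0.0245442.
P(3 | observation) = 0.00428008 / 0.0245442 = 0.174382.

0.1744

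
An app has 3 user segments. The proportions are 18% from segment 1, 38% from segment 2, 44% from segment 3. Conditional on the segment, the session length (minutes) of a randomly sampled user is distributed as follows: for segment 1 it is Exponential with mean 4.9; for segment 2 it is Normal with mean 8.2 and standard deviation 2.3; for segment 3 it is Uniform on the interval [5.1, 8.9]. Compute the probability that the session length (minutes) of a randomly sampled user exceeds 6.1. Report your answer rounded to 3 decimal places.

Conditional on each segment, P(X > 6.1): 1: 0.28797; 2: 0.81939; 3: 0.736842.
By total probability, P(X > 6.1) = 0.18·0.28797 + 0.38·0.81939 + 0.44·0.736842 = 0.687413.

0.687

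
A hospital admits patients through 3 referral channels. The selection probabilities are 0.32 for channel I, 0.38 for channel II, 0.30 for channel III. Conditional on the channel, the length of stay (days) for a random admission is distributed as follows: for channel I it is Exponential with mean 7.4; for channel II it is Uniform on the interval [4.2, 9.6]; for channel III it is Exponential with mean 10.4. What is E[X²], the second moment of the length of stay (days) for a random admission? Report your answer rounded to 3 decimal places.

118.958

For each component E[X²] = Var + (mean)², giving I: 109.52; II: 50.04; III: 216.32.
Overall E[X²] = 0.32·109.52 + 0.38·50.04 + 0.3·216.32 = 118.958.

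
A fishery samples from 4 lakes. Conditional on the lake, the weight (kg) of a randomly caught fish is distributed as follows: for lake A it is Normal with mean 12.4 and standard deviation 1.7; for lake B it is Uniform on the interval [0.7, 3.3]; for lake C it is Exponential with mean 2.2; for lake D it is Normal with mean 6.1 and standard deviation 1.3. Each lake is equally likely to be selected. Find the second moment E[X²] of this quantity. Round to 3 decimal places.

For each component E[X²] = Var + (mean)², giving A: 156.65; B: 4.56333; C: 9.68; D: 38.9.
Overall E[X²] = 0.25·156.65 + 0.25·4.56333 + 0.25·9.68 + 0.25·38.9 = 52.4483.

52.448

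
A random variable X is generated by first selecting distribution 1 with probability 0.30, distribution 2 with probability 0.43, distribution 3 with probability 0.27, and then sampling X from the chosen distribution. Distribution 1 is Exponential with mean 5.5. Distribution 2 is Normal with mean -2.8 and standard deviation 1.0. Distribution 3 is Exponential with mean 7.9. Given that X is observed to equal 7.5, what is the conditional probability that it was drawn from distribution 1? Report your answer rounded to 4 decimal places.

Likelihoods f(7.5 | ·): 1: 0.0464962; 2: 3.66235e-24; 3: 0.0489856.
Posterior ∝ prior × likelihood. Numerator for 1: 0.3·0.0464962 = 0.0139489.
Normalizing constant: 0.3·0.0464962 + 0.43·3.66235e-24 + 0.27·0.0489856 = 0.027175.
P(1 | observation) = 0.0139489 / 0.027175 = 0.513298.

0.5133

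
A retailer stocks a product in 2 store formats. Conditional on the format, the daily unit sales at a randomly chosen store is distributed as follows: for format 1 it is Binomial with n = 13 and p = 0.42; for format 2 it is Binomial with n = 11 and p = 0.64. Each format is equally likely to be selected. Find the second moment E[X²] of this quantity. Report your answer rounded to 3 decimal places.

42.537

For each component E[X²] = Var + (mean)², giving 1: 32.9784; 2: 52.096.
Overall E[X²] = 0.5·32.9784 + 0.5·52.096 = 42.5372.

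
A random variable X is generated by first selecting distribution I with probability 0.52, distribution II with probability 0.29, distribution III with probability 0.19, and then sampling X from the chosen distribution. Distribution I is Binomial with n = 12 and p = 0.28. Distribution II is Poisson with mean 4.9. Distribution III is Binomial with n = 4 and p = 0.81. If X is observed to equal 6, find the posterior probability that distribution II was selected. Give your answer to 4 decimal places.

0.5627

Likelihoods P(X=6 | ·): I: 0.0620319; II: 0.143153; III: 0.
Posterior ∝ prior × likelihood. Numerator for II: 0.29·0.143153 = 0.0415144.
Normalizing constant: 0.52·0.0620319 + 0.29·0.143153 + 0.19·0 = 0.073771.
P(II | observation) = 0.0415144 / 0.073771 = 0.562747.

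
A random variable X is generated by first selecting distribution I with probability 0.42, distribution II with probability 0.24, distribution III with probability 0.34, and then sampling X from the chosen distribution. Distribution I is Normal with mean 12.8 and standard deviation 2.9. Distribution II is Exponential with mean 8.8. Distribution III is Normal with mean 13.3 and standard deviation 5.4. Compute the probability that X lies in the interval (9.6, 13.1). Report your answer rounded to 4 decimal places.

0.2782

Conditional on each component, P(9.6 < X < 13.1): I: 0.40628; II: 0.110231; III: 0.238614.
By total probability, P(9.6 < X < 13.1) = 0.42·0.40628 + 0.24·0.110231 + 0.34·0.238614 = 0.278222.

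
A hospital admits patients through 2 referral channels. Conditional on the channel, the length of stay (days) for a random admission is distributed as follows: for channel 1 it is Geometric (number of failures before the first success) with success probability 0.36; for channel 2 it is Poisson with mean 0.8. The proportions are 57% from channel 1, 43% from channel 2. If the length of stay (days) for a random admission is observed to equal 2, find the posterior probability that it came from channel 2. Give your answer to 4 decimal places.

Likelihoods P(X=2 | ·): 1: 0.147456; 2: 0.143785.
Posterior ∝ prior × likelihood. Numerator for 2: 0.43·0.143785 = 0.0618277.
Normalizing constant: 0.57·0.147456 + 0.43·0.143785 = 0.145878.
P(2 | observation) = 0.0618277 / 0.145878 = 0.423833.

0.4238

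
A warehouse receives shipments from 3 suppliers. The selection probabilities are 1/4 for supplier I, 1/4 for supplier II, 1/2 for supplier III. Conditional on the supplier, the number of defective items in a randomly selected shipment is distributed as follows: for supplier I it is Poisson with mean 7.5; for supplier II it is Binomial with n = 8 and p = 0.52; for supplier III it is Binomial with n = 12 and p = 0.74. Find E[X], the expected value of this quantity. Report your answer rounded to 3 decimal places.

Component means — I: 7.5; II: 4.16; III: 8.88.
E[X] = 0.25·7.5 + 0.25·4.16 + 0.5·8.88 = 7.355.

7.355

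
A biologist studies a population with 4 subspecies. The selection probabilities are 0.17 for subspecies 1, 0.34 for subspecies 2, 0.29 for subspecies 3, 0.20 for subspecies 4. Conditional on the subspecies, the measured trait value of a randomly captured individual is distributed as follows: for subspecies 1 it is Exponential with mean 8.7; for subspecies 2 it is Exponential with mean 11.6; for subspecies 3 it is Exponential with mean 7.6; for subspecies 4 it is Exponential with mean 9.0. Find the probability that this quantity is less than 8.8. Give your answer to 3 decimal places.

Conditional on each subspecies, P(X < 8.8): 1: 0.636325; 2: 0.531688; 3: 0.685853; 4: 0.623854.
By total probability, P(X < 8.8) = 0.17·0.636325 + 0.34·0.531688 + 0.29·0.685853 + 0.2·0.623854 = 0.612617.

0.613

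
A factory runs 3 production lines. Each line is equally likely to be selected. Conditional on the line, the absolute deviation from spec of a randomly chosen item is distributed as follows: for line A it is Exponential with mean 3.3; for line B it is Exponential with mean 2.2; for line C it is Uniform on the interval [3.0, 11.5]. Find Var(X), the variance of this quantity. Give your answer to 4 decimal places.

11.9519

Per component, A: μ=3.3, E[X²]=21.78; B: μ=2.2, E[X²]=9.68; C: μ=7.25, E[X²]=58.5833.
E[X] = 0.333333·3.3 + 0.333333·2.2 + 0.333333·7.25 = 4.25.
E[X²] = 0.333333·21.78 + 0.333333·9.68 + 0.333333·58.5833 = 30.0144.
Var(X) = E[X²] − (E[X])² = 30.0144 − 18.0625 = 11.9519.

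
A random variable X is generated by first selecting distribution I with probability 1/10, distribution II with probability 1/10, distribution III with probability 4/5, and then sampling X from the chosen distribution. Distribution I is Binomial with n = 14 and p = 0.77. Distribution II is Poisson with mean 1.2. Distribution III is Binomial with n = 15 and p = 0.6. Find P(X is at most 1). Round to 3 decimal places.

0.066

Conditional on each component, P(X ≤ 1): I: 5.54944e-08; II: 0.662627; III: 2.52329e-05.
By total probability, P(X ≤ 1) = 0.1·5.54944e-08 + 0.1·0.662627 + 0.8·2.52329e-05 = 0.0662829.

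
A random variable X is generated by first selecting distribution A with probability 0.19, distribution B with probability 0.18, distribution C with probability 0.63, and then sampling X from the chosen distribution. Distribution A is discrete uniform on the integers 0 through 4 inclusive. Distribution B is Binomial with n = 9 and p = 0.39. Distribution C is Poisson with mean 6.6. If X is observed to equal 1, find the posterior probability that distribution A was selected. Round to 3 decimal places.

0.681

Likelihoods P(X=1 | ·): A: 0.2; B: 0.0672893; C: 0.00897843.
Posterior ∝ prior × likelihood. Numerator for A: 0.19·0.2 = 0.038.
Normalizing constant: 0.19·0.2 + 0.18·0.0672893 + 0.63·0.00897843 = 0.0557685.
P(A | observation) = 0.038 / 0.0557685 = 0.681389.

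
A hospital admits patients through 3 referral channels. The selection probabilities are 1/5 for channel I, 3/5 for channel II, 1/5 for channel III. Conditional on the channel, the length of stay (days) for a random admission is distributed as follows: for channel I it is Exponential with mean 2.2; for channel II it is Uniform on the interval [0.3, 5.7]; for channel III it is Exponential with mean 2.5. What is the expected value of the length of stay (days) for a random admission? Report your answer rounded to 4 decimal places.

2.7400

Component means — I: 2.2; II: 3; III: 2.5.
E[X] = 0.2·2.2 + 0.6·3 + 0.2·2.5 = 2.74.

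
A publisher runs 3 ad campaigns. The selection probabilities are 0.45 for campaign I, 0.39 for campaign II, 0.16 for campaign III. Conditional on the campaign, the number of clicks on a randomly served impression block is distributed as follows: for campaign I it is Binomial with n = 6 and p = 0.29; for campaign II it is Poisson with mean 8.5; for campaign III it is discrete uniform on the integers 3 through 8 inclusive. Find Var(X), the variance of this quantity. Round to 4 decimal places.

13.9370

Per component, I: μ=1.74, E[X²]=4.263; II: μ=8.5, E[X²]=80.75; III: μ=5.5, E[X²]=33.1667.
E[X] = 0.45·1.74 + 0.39·8.5 + 0.16·5.5 = 4.978.
E[X²] = 0.45·4.263 + 0.39·80.75 + 0.16·33.1667 = 38.7175.
Var(X) = E[X²] − (E[X])² = 38.7175 − 24.7805 = 13.937.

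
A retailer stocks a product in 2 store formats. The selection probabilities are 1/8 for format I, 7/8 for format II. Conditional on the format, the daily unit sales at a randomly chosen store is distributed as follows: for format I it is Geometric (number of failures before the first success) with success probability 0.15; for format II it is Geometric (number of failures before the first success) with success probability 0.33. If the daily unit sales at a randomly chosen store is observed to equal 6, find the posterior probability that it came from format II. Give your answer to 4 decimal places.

0.7869

Likelihoods P(X=6 | ·): I: 0.0565724; II: 0.0298513.
Posterior ∝ prior × likelihood. Numerator for II: 0.875·0.0298513 = 0.0261199.
Normalizing constant: 0.125·0.0565724 + 0.875·0.0298513 = 0.0331914.
P(II | observation) = 0.0261199 / 0.0331914 = 0.786946.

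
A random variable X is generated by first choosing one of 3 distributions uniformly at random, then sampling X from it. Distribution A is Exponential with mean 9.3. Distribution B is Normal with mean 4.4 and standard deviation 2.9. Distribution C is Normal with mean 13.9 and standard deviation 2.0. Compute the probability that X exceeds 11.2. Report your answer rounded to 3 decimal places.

Conditional on each component, P(X > 11.2): A: 0.299902; B: 0.00951794; C: 0.911492.
By total probability, P(X > 11.2) = 0.333333·0.299902 + 0.333333·0.00951794 + 0.333333·0.911492 = 0.40697.

0.407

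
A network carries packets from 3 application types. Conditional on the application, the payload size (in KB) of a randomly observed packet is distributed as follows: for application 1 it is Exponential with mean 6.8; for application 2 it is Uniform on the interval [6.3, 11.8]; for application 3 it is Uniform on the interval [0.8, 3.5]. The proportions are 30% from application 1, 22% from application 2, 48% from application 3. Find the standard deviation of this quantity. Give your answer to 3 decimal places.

4.816

Per component, 1: μ=6.8, E[X²]=92.48; 2: μ=9.05, E[X²]=84.4233; 3: μ=2.15, E[X²]=5.23.
E[X] = 0.3·6.8 + 0.22·9.05 + 0.48·2.15 = 5.063.
E[X²] = 0.3·92.48 + 0.22·84.4233 + 0.48·5.23 = 48.8275.
Var(X) = E[X²] − (E[X])² = 48.8275 − 25.634 = 23.1936.
SD(X) = √23.1936 = 4.81597.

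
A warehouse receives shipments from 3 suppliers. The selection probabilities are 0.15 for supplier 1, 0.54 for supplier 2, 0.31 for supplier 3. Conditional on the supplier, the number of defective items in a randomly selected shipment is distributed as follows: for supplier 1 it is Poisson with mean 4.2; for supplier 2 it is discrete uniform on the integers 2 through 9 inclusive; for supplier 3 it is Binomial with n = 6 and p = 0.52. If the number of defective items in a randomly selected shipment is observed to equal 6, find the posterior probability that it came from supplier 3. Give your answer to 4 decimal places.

0.0675

Likelihoods P(X=6 | ·): 1: 0.114321; 2: 0.125; 3: 0.0197706.
Posterior ∝ prior × likelihood. Numerator for 3: 0.31·0.0197706 = 0.00612889.
Normalizing constant: 0.15·0.114321 + 0.54·0.125 + 0.31·0.0197706 = 0.0907771.
P(3 | observation) = 0.00612889 / 0.0907771 = 0.0675158.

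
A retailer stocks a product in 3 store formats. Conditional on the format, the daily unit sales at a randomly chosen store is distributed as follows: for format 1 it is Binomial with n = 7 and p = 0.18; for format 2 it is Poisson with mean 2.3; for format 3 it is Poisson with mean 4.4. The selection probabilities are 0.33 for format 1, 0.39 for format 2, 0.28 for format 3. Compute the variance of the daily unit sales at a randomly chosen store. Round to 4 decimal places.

Per component, 1: μ=1.26, E[X²]=2.6208; 2: μ=2.3, E[X²]=7.59; 3: μ=4.4, E[X²]=23.76.
E[X] = 0.33·1.26 + 0.39·2.3 + 0.28·4.4 = 2.5448.
E[X²] = 0.33·2.6208 + 0.39·7.59 + 0.28·23.76 = 10.4778.
Var(X) = E[X²] − (E[X])² = 10.4778 − 6.47601 = 4.00176.

4.0018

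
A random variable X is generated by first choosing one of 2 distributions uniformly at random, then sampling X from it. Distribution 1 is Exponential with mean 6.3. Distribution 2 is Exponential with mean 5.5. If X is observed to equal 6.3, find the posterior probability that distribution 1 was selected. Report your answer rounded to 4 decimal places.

Likelihoods f(6.3 | ·): 1: 0.0583936; 2: 0.0578326.
Posterior ∝ prior × likelihood. Numerator for 1: 0.5·0.0583936 = 0.0291968.
Normalizing constant: 0.5·0.0583936 + 0.5·0.0578326 = 0.0581131.
P(1 | observation) = 0.0291968 / 0.0581131 = 0.502413.

0.5024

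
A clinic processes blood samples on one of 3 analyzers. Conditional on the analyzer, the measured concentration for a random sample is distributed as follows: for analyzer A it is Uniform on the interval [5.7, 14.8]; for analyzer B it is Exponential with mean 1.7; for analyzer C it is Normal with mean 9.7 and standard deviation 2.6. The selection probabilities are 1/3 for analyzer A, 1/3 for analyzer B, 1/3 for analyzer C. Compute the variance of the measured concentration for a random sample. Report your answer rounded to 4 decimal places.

20.7842

Per component, A: μ=10.25, E[X²]=111.963; B: μ=1.7, E[X²]=5.78; C: μ=9.7, E[X²]=100.85.
E[X] = 0.333333·10.25 + 0.333333·1.7 + 0.333333·9.7 = 7.21667.
E[X²] = 0.333333·111.963 + 0.333333·5.78 + 0.333333·100.85 = 72.8644.
Var(X) = E[X²] − (E[X])² = 72.8644 − 52.0803 = 20.7842.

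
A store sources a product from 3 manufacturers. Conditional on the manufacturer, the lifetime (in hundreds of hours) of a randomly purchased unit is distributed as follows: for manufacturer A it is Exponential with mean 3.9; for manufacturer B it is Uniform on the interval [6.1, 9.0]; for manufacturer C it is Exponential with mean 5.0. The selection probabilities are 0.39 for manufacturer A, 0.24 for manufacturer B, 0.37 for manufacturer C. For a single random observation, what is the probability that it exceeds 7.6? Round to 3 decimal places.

0.252

Conditional on each manufacturer, P(X > 7.6): A: 0.142457; B: 0.482759; C: 0.218712.
By total probability, P(X > 7.6) = 0.39·0.142457 + 0.24·0.482759 + 0.37·0.218712 = 0.252344.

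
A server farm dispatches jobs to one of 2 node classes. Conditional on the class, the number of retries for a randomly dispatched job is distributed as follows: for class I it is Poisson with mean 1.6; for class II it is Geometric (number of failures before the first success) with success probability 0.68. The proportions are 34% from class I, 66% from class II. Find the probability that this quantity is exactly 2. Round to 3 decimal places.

0.134

Conditional on each class, P(X = 2): I: 0.258428; II: 0.069632.
By total probability, P(X = 2) = 0.34·0.258428 + 0.66·0.069632 = 0.133822.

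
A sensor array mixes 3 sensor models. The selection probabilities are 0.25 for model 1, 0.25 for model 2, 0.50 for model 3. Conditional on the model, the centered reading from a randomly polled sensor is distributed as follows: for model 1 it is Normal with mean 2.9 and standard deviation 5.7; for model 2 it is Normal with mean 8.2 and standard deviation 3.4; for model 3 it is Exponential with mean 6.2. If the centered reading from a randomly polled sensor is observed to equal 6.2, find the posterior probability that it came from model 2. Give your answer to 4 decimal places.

Likelihoods f(6.2 | ·): 1: 0.0591905; 2: 0.0986947; 3: 0.0593354.
Posterior ∝ prior × likelihood. Numerator for 2: 0.25·0.0986947 = 0.0246737.
Normalizing constant: 0.25·0.0591905 + 0.25·0.0986947 + 0.5·0.0593354 = 0.069139.
P(2 | observation) = 0.0246737 / 0.069139 = 0.356871.

0.3569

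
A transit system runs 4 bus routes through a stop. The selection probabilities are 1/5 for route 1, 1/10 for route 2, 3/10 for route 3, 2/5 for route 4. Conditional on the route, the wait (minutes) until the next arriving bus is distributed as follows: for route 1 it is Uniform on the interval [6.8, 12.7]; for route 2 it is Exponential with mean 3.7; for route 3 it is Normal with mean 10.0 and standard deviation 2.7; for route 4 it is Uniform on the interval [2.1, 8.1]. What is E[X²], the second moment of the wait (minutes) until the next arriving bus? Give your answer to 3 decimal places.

For each component E[X²] = Var + (mean)², giving 1: 97.9633; 2: 27.38; 3: 107.29; 4: 29.01.
Overall E[X²] = 0.2·97.9633 + 0.1·27.38 + 0.3·107.29 + 0.4·29.01 = 66.1217.

66.122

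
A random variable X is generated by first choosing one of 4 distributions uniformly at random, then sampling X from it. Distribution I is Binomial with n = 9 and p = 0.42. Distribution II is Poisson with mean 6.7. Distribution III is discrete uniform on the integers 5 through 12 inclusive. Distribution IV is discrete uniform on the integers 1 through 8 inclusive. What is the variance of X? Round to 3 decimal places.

Per component, I: μ=3.78, E[X²]=16.4808; II: μ=6.7, E[X²]=51.59; III: μ=8.5, E[X²]=77.5; IV: μ=4.5, E[X²]=25.5.
E[X] = 0.25·3.78 + 0.25·6.7 + 0.25·8.5 + 0.25·4.5 = 5.87.
E[X²] = 0.25·16.4808 + 0.25·51.59 + 0.25·77.5 + 0.25·25.5 = 42.7677.
Var(X) = E[X²] − (E[X])² = 42.7677 − 34.4569 = 8.3108.

8.311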